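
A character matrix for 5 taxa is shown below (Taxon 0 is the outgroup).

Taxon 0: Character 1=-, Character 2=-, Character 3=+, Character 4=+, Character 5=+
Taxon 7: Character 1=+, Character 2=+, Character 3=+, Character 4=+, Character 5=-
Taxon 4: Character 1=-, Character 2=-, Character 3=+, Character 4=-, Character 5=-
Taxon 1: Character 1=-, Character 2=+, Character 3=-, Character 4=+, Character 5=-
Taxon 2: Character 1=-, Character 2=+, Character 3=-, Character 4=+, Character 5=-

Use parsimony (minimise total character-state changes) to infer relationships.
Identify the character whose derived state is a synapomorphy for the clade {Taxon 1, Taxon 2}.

Character 3

Character polarity is set by the outgroup: the derived state is whichever differs from the outgroup's state, so for Character 3, Character 4, Character 5 the derived state is '-', and for the remaining characters it is '+'.
Character 1: derived state '+' in Taxon 7 only — an autapomorphy, so it tells us nothing about relationships among taxa.
Character 2 (derived state '+') is shared by Taxon 1, Taxon 2, and Taxon 7 — a synapomorphy uniting that clade.
Only Taxon 1 and Taxon 2 show the derived state '-' for Character 3, supporting them as a clade.
Character 4 (derived state '-') is unique to Taxon 4 (autapomorphy; uninformative for grouping).
All ingroup taxa share the derived state '-' for Character 5; it defines the ingroup but does not resolve relationships within it.
Most parsimonious ingroup topology: ((Taxon 7,(Taxon 1,Taxon 2)),Taxon 4).
The clade {Taxon 1, Taxon 2} is supported by Character 3: its derived state '-' occurs in exactly those taxa and in no other taxon (including the outgroup).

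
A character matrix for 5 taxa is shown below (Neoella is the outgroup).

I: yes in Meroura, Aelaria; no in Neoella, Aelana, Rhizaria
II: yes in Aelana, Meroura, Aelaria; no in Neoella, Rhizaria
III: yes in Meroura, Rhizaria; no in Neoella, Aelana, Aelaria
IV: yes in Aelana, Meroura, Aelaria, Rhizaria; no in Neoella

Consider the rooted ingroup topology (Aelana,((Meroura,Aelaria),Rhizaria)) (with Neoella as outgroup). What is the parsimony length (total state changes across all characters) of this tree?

6

Map each character onto (Aelana,((Meroura,Aelaria),Rhizaria)) (rooted by Neoella) and count the minimum state changes it requires (Fitch parsimony):
I: 1; II: 2; III: 2; IV: 1.
Total tree length = 6.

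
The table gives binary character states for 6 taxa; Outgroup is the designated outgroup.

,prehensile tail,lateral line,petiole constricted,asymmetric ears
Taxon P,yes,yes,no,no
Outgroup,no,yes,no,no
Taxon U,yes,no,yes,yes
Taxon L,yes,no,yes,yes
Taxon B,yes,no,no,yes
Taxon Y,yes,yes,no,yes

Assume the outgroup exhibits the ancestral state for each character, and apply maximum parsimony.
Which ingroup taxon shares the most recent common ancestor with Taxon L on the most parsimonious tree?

Character polarity is set by the outgroup: the derived state is whichever differs from the outgroup's state, so for lateral line the derived state is 'no', and for the remaining characters it is 'yes'.
All ingroup taxa share the derived state 'yes' for prehensile tail; it defines the ingroup but does not resolve relationships within it.
Only Taxon B, Taxon L, and Taxon U show the derived state 'no' for lateral line, supporting them as a clade.
petiole constricted: derived state 'yes' in Taxon L and Taxon U only — synapomorphy for {Taxon L, Taxon U}.
asymmetric ears (derived state 'yes') is shared by Taxon B, Taxon L, Taxon U, and Taxon Y — a synapomorphy uniting that clade.
Most parsimonious ingroup topology: (((Taxon B,(Taxon L,Taxon U)),Taxon Y),Taxon P).
Taxon L and Taxon U form a cherry on this tree, so they are sister taxa.

Taxon U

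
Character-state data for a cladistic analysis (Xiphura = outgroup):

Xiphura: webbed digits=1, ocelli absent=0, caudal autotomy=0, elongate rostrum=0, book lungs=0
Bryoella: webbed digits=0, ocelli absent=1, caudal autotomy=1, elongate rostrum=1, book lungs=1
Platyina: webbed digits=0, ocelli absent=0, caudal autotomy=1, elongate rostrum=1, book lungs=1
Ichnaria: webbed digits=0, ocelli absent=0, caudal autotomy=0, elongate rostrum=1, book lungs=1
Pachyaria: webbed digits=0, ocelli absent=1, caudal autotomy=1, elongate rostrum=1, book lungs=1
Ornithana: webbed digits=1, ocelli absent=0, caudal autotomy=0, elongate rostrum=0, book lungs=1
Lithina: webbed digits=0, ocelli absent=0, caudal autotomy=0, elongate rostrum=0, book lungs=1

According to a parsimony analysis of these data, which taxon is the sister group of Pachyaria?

Character polarity is set by the outgroup: the derived state is whichever differs from the outgroup's state, so for webbed digits the derived state is '0', and for the remaining characters it is '1'.
webbed digits (derived state '0') is shared by Bryoella, Ichnaria, Lithina, Pachyaria, and Platyina — a synapomorphy uniting that clade.
ocelli absent: derived state '1' in Bryoella and Pachyaria only — synapomorphy for {Bryoella, Pachyaria}.
Only Bryoella, Pachyaria, and Platyina show the derived state '1' for caudal autotomy, supporting them as a clade.
elongate rostrum: derived state '1' in Bryoella, Ichnaria, Pachyaria, and Platyina only — synapomorphy for {Bryoella, Ichnaria, Pachyaria, Platyina}.
All ingroup taxa share the derived state '1' for book lungs; it defines the ingroup but does not resolve relationships within it.
Most parsimonious ingroup topology: (((((Bryoella,Pachyaria),Platyina),Ichnaria),Lithina),Ornithana).
Pachyaria and Bryoella form a cherry on this tree, so they are sister taxa.

Bryoella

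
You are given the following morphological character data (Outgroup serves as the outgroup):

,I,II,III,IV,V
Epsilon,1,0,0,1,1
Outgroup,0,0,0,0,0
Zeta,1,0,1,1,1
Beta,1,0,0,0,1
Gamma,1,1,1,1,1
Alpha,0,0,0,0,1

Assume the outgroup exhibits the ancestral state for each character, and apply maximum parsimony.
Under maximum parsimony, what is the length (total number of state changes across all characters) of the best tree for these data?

The outgroup has state '0' for every character, so '1' is the derived state throughout.
I: derived state '1' in Beta, Epsilon, Gamma, and Zeta only — synapomorphy for {Beta, Epsilon, Gamma, Zeta}.
II (derived state '1') is unique to Gamma (autapomorphy; uninformative for grouping).
III: derived state '1' in Gamma and Zeta only — synapomorphy for {Gamma, Zeta}.
IV: derived state '1' in Epsilon, Gamma, and Zeta only — synapomorphy for {Epsilon, Gamma, Zeta}.
All ingroup taxa share the derived state '1' for V; it defines the ingroup but does not resolve relationships within it.
Most parsimonious ingroup topology: ((Beta,((Gamma,Zeta),Epsilon)),Alpha).
Changes per character on this tree: I: 1; II: 1; III: 1; IV: 1; V: 1.
Total = 5.

5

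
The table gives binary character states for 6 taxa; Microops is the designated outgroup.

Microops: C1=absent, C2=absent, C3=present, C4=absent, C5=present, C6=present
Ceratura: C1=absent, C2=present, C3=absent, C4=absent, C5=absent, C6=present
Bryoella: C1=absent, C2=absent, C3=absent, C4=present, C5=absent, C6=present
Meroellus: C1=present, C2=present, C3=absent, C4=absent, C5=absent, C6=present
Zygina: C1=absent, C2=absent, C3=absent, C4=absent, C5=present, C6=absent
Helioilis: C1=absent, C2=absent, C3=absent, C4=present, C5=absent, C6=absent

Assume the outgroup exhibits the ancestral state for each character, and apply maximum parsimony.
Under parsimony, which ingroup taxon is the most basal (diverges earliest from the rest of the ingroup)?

Character polarity is set by the outgroup: the derived state is whichever differs from the outgroup's state, so for C3, C5, C6 the derived state is 'absent', and for the remaining characters it is 'present'.
C1 (derived state 'present') is unique to Meroellus (autapomorphy; uninformative for grouping).
Only Ceratura and Meroellus show the derived state 'present' for C2, supporting them as a clade.
C3 (derived state 'absent') is shared by all ingroup taxa — unites the whole ingroup.
C4 (derived state 'present') is shared by Bryoella and Helioilis — a synapomorphy uniting that clade.
C5 (derived state 'absent') is shared by Bryoella, Ceratura, Helioilis, and Meroellus — a synapomorphy uniting that clade.
C6 groups Helioilis and Zygina, which is incompatible with the clades supported by the remaining characters; treating it as convergent (homoplasy) costs fewer steps than any alternative tree.
Most parsimonious ingroup topology: (((Ceratura,Meroellus),(Bryoella,Helioilis)),Zygina).
Zygina is sister to the clade containing all other ingroup taxa, so it is the earliest-diverging (most basal) ingroup lineage.

Zygina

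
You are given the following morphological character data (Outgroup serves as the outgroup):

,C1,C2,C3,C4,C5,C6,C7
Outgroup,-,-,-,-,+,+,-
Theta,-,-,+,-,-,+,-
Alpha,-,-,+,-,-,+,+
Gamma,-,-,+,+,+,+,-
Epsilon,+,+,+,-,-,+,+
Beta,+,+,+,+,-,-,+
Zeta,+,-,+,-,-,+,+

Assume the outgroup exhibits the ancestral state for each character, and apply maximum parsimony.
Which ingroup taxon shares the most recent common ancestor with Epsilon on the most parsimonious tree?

Character polarity is set by the outgroup: the derived state is whichever differs from the outgroup's state, so for C5, C6 the derived state is '-', and for the remaining characters it is '+'.
C1 (derived state '+') is shared by Beta, Epsilon, and Zeta — a synapomorphy uniting that clade.
C2 (derived state '+') is shared by Beta and Epsilon — a synapomorphy uniting that clade.
All ingroup taxa share the derived state '+' for C3; it defines the ingroup but does not resolve relationships within it.
C4 (state '+') occurs in Beta and Gamma but conflicts with the nesting implied by the other characters — most parsimoniously interpreted as homoplasy.
C5 (derived state '-') is shared by Alpha, Beta, Epsilon, Theta, and Zeta — a synapomorphy uniting that clade.
C6 (derived state '-') is unique to Beta (autapomorphy; uninformative for grouping).
Only Alpha, Beta, Epsilon, and Zeta show the derived state '+' for C7, supporting them as a clade.
Most parsimonious ingroup topology: (Gamma,(Theta,(((Beta,Epsilon),Zeta),Alpha))).
Epsilon and Beta form a cherry on this tree, so they are sister taxa.

Beta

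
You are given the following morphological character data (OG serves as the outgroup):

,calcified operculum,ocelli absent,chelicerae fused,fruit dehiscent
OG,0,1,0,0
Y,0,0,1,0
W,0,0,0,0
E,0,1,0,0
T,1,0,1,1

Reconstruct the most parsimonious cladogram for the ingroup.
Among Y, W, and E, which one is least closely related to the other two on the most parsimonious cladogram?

Character polarity is set by the outgroup: the derived state is whichever differs from the outgroup's state, so for ocelli absent the derived state is '0', and for the remaining characters it is '1'.
calcified operculum: derived state '1' in T only — an autapomorphy, so it tells us nothing about relationships among taxa.
ocelli absent: derived state '0' in T, W, and Y only — synapomorphy for {T, W, Y}.
chelicerae fused: derived state '1' in T and Y only — synapomorphy for {T, Y}.
fruit dehiscent: derived state '1' in T only — an autapomorphy, so it tells us nothing about relationships among taxa.
Most parsimonious ingroup topology: (((Y,T),W),E).
W and Y share a more recent common ancestor with each other than either does with E, so E is the least closely related of the three.

E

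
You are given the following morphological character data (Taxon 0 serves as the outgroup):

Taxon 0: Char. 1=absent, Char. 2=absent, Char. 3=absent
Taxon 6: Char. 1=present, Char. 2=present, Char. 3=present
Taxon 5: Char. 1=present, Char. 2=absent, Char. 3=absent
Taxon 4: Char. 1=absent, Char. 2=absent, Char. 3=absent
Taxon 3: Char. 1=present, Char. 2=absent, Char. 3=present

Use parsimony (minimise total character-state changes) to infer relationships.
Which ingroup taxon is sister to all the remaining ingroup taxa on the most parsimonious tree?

Taxon 4

The outgroup has state 'absent' for every character, so 'present' is the derived state throughout.
Char. 1: derived state 'present' in Taxon 3, Taxon 5, and Taxon 6 only — synapomorphy for {Taxon 3, Taxon 5, Taxon 6}.
Char. 2: derived state 'present' in Taxon 6 only — an autapomorphy, so it tells us nothing about relationships among taxa.
Char. 3: derived state 'present' in Taxon 3 and Taxon 6 only — synapomorphy for {Taxon 3, Taxon 6}.
Most parsimonious ingroup topology: (((Taxon 6,Taxon 3),Taxon 5),Taxon 4).
Taxon 4 is sister to the clade containing all other ingroup taxa, so it is the earliest-diverging (most basal) ingroup lineage.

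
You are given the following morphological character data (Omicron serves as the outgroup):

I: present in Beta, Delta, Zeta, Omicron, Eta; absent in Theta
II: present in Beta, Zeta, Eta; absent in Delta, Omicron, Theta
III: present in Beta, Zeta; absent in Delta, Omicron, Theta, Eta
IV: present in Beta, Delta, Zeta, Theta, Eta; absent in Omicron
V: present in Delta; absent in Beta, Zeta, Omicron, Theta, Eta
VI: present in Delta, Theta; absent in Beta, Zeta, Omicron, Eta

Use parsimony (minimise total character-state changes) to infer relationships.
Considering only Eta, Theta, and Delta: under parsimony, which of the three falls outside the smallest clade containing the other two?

Eta

Character polarity is set by the outgroup: the derived state is whichever differs from the outgroup's state, so for I the derived state is 'absent', and for the remaining characters it is 'present'.
I (derived state 'absent') is unique to Theta (autapomorphy; uninformative for grouping).
Only Beta, Eta, and Zeta show the derived state 'present' for II, supporting them as a clade.
Only Beta and Zeta show the derived state 'present' for III, supporting them as a clade.
IV (derived state 'present') is shared by all ingroup taxa — unites the whole ingroup.
V: derived state 'present' in Delta only — an autapomorphy, so it tells us nothing about relationships among taxa.
Only Delta and Theta show the derived state 'present' for VI, supporting them as a clade.
Most parsimonious ingroup topology: (((Zeta,Beta),Eta),(Delta,Theta)).
Delta and Theta share a more recent common ancestor with each other than either does with Eta, so Eta is the least closely related of the three.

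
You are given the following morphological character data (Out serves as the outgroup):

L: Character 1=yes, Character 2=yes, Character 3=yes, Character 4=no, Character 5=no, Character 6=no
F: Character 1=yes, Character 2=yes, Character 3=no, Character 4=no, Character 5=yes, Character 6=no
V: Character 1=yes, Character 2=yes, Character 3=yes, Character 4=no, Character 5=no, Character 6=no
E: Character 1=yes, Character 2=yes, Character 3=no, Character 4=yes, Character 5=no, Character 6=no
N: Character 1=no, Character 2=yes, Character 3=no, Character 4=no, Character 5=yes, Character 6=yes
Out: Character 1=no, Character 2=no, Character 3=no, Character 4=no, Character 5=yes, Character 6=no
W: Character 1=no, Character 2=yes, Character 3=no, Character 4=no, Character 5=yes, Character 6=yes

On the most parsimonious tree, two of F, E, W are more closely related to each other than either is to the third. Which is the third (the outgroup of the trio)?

W

Character polarity is set by the outgroup: the derived state is whichever differs from the outgroup's state, so for Character 5 the derived state is 'no', and for the remaining characters it is 'yes'.
Only E, F, L, and V show the derived state 'yes' for Character 1, supporting them as a clade.
All ingroup taxa share the derived state 'yes' for Character 2; it defines the ingroup but does not resolve relationships within it.
Character 3 (derived state 'yes') is shared by L and V — a synapomorphy uniting that clade.
Character 4: derived state 'yes' in E only — an autapomorphy, so it tells us nothing about relationships among taxa.
Only E, L, and V show the derived state 'no' for Character 5, supporting them as a clade.
Character 6: derived state 'yes' in N and W only — synapomorphy for {N, W}.
Most parsimonious ingroup topology: ((((V,L),E),F),(W,N)).
E and F share a more recent common ancestor with each other than either does with W, so W is the least closely related of the three.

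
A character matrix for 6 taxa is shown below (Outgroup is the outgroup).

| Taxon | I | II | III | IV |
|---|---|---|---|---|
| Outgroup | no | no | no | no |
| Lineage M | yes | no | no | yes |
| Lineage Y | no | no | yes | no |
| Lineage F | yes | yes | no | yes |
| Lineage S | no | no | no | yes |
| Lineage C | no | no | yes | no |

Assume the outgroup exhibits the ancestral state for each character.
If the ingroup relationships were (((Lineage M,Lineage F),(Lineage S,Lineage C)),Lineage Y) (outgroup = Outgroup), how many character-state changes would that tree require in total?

6

Map each character onto (((Lineage M,Lineage F),(Lineage S,Lineage C)),Lineage Y) (rooted by Outgroup) and count the minimum state changes it requires (Fitch parsimony):
I: 1; II: 1; III: 2; IV: 2.
Total tree length = 6.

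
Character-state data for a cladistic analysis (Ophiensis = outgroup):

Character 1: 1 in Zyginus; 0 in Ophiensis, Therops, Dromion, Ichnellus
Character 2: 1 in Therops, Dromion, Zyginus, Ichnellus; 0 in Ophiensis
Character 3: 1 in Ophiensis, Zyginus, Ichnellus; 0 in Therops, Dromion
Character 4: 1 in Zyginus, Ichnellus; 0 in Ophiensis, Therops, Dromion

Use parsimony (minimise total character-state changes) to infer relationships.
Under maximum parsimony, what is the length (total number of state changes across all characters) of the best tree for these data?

4

Character polarity is set by the outgroup: the derived state is whichever differs from the outgroup's state, so for Character 3 the derived state is '0', and for the remaining characters it is '1'.
Character 1 (derived state '1') is unique to Zyginus (autapomorphy; uninformative for grouping).
All ingroup taxa share the derived state '1' for Character 2; it defines the ingroup but does not resolve relationships within it.
Character 3 (derived state '0') is shared by Dromion and Therops — a synapomorphy uniting that clade.
Only Ichnellus and Zyginus show the derived state '1' for Character 4, supporting them as a clade.
Most parsimonious ingroup topology: ((Therops,Dromion),(Zyginus,Ichnellus)).
Changes per character on this tree: Character 1: 1; Character 2: 1; Character 3: 1; Character 4: 1.
Total = 4.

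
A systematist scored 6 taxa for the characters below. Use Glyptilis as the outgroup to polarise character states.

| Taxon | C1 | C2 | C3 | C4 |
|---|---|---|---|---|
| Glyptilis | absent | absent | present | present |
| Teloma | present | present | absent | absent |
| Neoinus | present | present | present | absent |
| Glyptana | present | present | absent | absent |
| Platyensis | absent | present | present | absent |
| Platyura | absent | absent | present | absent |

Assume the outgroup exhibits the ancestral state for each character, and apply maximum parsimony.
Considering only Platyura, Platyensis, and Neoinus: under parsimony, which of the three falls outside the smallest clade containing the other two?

Platyura

Character polarity is set by the outgroup: the derived state is whichever differs from the outgroup's state, so for C3, C4 the derived state is 'absent', and for the remaining characters it is 'present'.
C1 (derived state 'present') is shared by Glyptana, Neoinus, and Teloma — a synapomorphy uniting that clade.
C2: derived state 'present' in Glyptana, Neoinus, Platyensis, and Teloma only — synapomorphy for {Glyptana, Neoinus, Platyensis, Teloma}.
C3: derived state 'absent' in Glyptana and Teloma only — synapomorphy for {Glyptana, Teloma}.
C4 (derived state 'absent') is shared by all ingroup taxa — unites the whole ingroup.
Most parsimonious ingroup topology: ((((Teloma,Glyptana),Neoinus),Platyensis),Platyura).
Platyensis and Neoinus share a more recent common ancestor with each other than either does with Platyura, so Platyura is the least closely related of the three.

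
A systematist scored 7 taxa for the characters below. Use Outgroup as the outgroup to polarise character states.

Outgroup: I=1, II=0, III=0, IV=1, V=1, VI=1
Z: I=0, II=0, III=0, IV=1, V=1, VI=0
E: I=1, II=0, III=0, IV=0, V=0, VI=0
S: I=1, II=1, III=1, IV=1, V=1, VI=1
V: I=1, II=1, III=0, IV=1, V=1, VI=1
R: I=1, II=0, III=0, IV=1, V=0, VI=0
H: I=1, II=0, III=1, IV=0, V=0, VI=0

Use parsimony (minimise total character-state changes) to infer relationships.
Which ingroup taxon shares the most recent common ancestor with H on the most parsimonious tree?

Character polarity is set by the outgroup: the derived state is whichever differs from the outgroup's state, so for I, IV, V, VI the derived state is '0', and for the remaining characters it is '1'.
I: derived state '0' in Z only — an autapomorphy, so it tells us nothing about relationships among taxa.
Only S and V show the derived state '1' for II, supporting them as a clade.
III (state '1') occurs in H and S but conflicts with the nesting implied by the other characters — most parsimoniously interpreted as homoplasy.
IV (derived state '0') is shared by E and H — a synapomorphy uniting that clade.
V (derived state '0') is shared by E, H, and R — a synapomorphy uniting that clade.
VI: derived state '0' in E, H, R, and Z only — synapomorphy for {E, H, R, Z}.
Most parsimonious ingroup topology: ((Z,((E,H),R)),(S,V)).
H and E form a cherry on this tree, so they are sister taxa.

E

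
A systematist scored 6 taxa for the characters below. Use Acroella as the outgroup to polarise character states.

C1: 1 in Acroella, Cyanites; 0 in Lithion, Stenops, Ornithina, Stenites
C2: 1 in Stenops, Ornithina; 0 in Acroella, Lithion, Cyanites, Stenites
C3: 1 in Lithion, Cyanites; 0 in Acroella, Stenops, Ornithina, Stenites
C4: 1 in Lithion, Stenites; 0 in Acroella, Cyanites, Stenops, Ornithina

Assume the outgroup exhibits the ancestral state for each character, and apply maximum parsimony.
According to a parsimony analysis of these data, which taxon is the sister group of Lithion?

Character polarity is set by the outgroup: the derived state is whichever differs from the outgroup's state, so for C1 the derived state is '0', and for the remaining characters it is '1'.
Only Lithion, Ornithina, Stenites, and Stenops show the derived state '0' for C1, supporting them as a clade.
Only Ornithina and Stenops show the derived state '1' for C2, supporting them as a clade.
C3 (state '1') occurs in Cyanites and Lithion but conflicts with the nesting implied by the other characters — most parsimoniously interpreted as homoplasy.
C4 (derived state '1') is shared by Lithion and Stenites — a synapomorphy uniting that clade.
Most parsimonious ingroup topology: (((Lithion,Stenites),(Stenops,Ornithina)),Cyanites).
Lithion and Stenites form a cherry on this tree, so they are sister taxa.

Stenites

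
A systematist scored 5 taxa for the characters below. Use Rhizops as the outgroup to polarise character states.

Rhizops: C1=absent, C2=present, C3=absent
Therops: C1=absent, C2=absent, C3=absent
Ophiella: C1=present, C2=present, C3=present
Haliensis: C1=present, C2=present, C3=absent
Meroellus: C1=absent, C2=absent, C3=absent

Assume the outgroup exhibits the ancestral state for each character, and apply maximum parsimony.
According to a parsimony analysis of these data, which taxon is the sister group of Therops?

Character polarity is set by the outgroup: the derived state is whichever differs from the outgroup's state, so for C2 the derived state is 'absent', and for the remaining characters it is 'present'.
C1: derived state 'present' in Haliensis and Ophiella only — synapomorphy for {Haliensis, Ophiella}.
C2: derived state 'absent' in Meroellus and Therops only — synapomorphy for {Meroellus, Therops}.
C3: derived state 'present' in Ophiella only — an autapomorphy, so it tells us nothing about relationships among taxa.
Most parsimonious ingroup topology: ((Therops,Meroellus),(Ophiella,Haliensis)).
Therops and Meroellus form a cherry on this tree, so they are sister taxa.

Meroellus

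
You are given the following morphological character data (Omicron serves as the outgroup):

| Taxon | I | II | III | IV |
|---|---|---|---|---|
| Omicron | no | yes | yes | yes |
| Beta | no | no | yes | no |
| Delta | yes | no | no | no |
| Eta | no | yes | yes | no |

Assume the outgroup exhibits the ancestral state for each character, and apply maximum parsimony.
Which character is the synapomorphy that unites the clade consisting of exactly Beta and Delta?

II

Character polarity is set by the outgroup: the derived state is whichever differs from the outgroup's state, so for II, III, IV the derived state is 'no', and for the remaining characters it is 'yes'.
I (derived state 'yes') is unique to Delta (autapomorphy; uninformative for grouping).
II: derived state 'no' in Beta and Delta only — synapomorphy for {Beta, Delta}.
III (derived state 'no') is unique to Delta (autapomorphy; uninformative for grouping).
IV (derived state 'no') is shared by all ingroup taxa — unites the whole ingroup.
Most parsimonious ingroup topology: ((Beta,Delta),Eta).
The clade {Beta, Delta} is supported by II: its derived state 'no' occurs in exactly those taxa and in no other taxon (including the outgroup).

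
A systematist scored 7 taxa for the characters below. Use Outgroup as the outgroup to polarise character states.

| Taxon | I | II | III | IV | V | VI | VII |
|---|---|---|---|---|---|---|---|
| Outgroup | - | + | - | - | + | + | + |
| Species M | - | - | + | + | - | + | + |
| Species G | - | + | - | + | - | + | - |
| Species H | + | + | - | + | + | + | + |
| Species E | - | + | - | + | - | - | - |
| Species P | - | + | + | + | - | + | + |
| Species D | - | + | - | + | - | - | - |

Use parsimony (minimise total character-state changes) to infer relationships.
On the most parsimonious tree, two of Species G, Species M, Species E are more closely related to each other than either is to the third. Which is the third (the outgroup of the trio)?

Species M

Character polarity is set by the outgroup: the derived state is whichever differs from the outgroup's state, so for II, V, VI, VII the derived state is '-', and for the remaining characters it is '+'.
I (derived state '+') is unique to Species H (autapomorphy; uninformative for grouping).
II: derived state '-' in Species M only — an autapomorphy, so it tells us nothing about relationships among taxa.
III (derived state '+') is shared by Species M and Species P — a synapomorphy uniting that clade.
IV (derived state '+') is shared by all ingroup taxa — unites the whole ingroup.
Only Species D, Species E, Species G, Species M, and Species P show the derived state '-' for V, supporting them as a clade.
VI (derived state '-') is shared by Species D and Species E — a synapomorphy uniting that clade.
VII: derived state '-' in Species D, Species E, and Species G only — synapomorphy for {Species D, Species E, Species G}.
Most parsimonious ingroup topology: (((Species M,Species P),(Species G,(Species E,Species D))),Species H).
Species E and Species G share a more recent common ancestor with each other than either does with Species M, so Species M is the least closely related of the three.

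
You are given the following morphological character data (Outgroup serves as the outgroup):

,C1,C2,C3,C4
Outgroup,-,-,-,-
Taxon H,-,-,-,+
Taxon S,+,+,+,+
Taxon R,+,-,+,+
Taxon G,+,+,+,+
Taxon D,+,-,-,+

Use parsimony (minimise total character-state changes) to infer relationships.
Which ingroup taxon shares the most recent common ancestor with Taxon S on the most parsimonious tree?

The outgroup has state '-' for every character, so '+' is the derived state throughout.
C1: derived state '+' in Taxon D, Taxon G, Taxon R, and Taxon S only — synapomorphy for {Taxon D, Taxon G, Taxon R, Taxon S}.
C2: derived state '+' in Taxon G and Taxon S only — synapomorphy for {Taxon G, Taxon S}.
C3 (derived state '+') is shared by Taxon G, Taxon R, and Taxon S — a synapomorphy uniting that clade.
All ingroup taxa share the derived state '+' for C4; it defines the ingroup but does not resolve relationships within it.
Most parsimonious ingroup topology: ((((Taxon G,Taxon S),Taxon R),Taxon D),Taxon H).
Taxon S and Taxon G form a cherry on this tree, so they are sister taxa.

Taxon G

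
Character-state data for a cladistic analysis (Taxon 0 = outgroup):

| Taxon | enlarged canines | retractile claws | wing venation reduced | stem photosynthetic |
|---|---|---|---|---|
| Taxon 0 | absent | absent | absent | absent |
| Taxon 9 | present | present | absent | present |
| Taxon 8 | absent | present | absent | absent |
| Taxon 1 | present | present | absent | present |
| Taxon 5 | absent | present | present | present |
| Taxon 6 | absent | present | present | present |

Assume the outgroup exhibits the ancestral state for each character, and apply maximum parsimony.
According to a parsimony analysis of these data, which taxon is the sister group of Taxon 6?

Taxon 5

The outgroup has state 'absent' for every character, so 'present' is the derived state throughout.
Only Taxon 1 and Taxon 9 show the derived state 'present' for enlarged canines, supporting them as a clade.
retractile claws (derived state 'present') is shared by all ingroup taxa — unites the whole ingroup.
wing venation reduced: derived state 'present' in Taxon 5 and Taxon 6 only — synapomorphy for {Taxon 5, Taxon 6}.
Only Taxon 1, Taxon 5, Taxon 6, and Taxon 9 show the derived state 'present' for stem photosynthetic, supporting them as a clade.
Most parsimonious ingroup topology: (((Taxon 9,Taxon 1),(Taxon 5,Taxon 6)),Taxon 8).
Taxon 6 and Taxon 5 form a cherry on this tree, so they are sister taxa.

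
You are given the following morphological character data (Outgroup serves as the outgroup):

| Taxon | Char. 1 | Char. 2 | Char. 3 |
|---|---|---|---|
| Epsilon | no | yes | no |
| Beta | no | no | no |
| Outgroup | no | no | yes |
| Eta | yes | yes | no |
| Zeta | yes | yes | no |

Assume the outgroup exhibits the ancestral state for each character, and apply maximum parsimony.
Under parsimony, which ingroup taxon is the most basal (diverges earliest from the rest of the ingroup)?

Beta

Character polarity is set by the outgroup: the derived state is whichever differs from the outgroup's state, so for Char. 3 the derived state is 'no', and for the remaining characters it is 'yes'.
Char. 1 (derived state 'yes') is shared by Eta and Zeta — a synapomorphy uniting that clade.
Char. 2: derived state 'yes' in Epsilon, Eta, and Zeta only — synapomorphy for {Epsilon, Eta, Zeta}.
Char. 3 (derived state 'no') is shared by all ingroup taxa — unites the whole ingroup.
Most parsimonious ingroup topology: ((Epsilon,(Eta,Zeta)),Beta).
Beta is sister to the clade containing all other ingroup taxa, so it is the earliest-diverging (most basal) ingroup lineage.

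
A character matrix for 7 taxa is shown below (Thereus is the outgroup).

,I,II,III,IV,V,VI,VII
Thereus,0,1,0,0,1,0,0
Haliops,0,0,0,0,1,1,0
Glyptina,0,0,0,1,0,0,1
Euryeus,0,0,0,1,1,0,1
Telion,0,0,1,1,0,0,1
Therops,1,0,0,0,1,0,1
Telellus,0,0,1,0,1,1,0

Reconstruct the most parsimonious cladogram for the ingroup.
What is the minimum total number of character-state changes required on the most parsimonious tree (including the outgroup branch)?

Character polarity is set by the outgroup: the derived state is whichever differs from the outgroup's state, so for II, V the derived state is '0', and for the remaining characters it is '1'.
I: derived state '1' in Therops only — an autapomorphy, so it tells us nothing about relationships among taxa.
II (derived state '0') is shared by all ingroup taxa — unites the whole ingroup.
III (state '1') occurs in Telellus and Telion but conflicts with the nesting implied by the other characters — most parsimoniously interpreted as homoplasy.
Only Euryeus, Glyptina, and Telion show the derived state '1' for IV, supporting them as a clade.
V (derived state '0') is shared by Glyptina and Telion — a synapomorphy uniting that clade.
VI (derived state '1') is shared by Haliops and Telellus — a synapomorphy uniting that clade.
VII (derived state '1') is shared by Euryeus, Glyptina, Telion, and Therops — a synapomorphy uniting that clade.
Most parsimonious ingroup topology: ((Haliops,Telellus),(((Glyptina,Telion),Euryeus),Therops)).
Changes per character on this tree: I: 1; II: 1; III: 2; IV: 1; V: 1; VI: 1; VII: 1.
Total = 8.

8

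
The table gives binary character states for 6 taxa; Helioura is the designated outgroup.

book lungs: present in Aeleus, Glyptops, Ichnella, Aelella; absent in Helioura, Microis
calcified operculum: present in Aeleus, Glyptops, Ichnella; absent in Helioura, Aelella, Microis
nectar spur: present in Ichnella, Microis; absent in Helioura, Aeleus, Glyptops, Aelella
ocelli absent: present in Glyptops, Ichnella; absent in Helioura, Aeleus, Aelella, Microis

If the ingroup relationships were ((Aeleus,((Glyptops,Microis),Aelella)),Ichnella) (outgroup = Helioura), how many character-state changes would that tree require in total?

9

Map each character onto ((Aeleus,((Glyptops,Microis),Aelella)),Ichnella) (rooted by Helioura) and count the minimum state changes it requires (Fitch parsimony):
book lungs: 2; calcified operculum: 3; nectar spur: 2; ocelli absent: 2.
Total tree length = 9.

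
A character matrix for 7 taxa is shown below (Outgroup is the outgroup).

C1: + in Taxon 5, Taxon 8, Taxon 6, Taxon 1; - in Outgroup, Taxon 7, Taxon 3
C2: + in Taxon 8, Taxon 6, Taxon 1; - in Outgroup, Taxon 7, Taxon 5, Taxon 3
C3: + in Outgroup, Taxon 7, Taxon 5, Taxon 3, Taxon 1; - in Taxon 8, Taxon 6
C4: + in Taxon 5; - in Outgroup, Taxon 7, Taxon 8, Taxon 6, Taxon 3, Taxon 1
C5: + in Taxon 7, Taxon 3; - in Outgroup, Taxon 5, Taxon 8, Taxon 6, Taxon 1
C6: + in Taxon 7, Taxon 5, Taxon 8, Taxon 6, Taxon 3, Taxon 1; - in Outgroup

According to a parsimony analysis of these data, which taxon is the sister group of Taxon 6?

Character polarity is set by the outgroup: the derived state is whichever differs from the outgroup's state, so for C3 the derived state is '-', and for the remaining characters it is '+'.
Only Taxon 1, Taxon 5, Taxon 6, and Taxon 8 show the derived state '+' for C1, supporting them as a clade.
C2 (derived state '+') is shared by Taxon 1, Taxon 6, and Taxon 8 — a synapomorphy uniting that clade.
C3: derived state '-' in Taxon 6 and Taxon 8 only — synapomorphy for {Taxon 6, Taxon 8}.
C4: derived state '+' in Taxon 5 only — an autapomorphy, so it tells us nothing about relationships among taxa.
C5: derived state '+' in Taxon 3 and Taxon 7 only — synapomorphy for {Taxon 3, Taxon 7}.
C6 (derived state '+') is shared by all ingroup taxa — unites the whole ingroup.
Most parsimonious ingroup topology: ((Taxon 7,Taxon 3),(Taxon 5,((Taxon 8,Taxon 6),Taxon 1))).
Taxon 6 and Taxon 8 form a cherry on this tree, so they are sister taxa.

Taxon 8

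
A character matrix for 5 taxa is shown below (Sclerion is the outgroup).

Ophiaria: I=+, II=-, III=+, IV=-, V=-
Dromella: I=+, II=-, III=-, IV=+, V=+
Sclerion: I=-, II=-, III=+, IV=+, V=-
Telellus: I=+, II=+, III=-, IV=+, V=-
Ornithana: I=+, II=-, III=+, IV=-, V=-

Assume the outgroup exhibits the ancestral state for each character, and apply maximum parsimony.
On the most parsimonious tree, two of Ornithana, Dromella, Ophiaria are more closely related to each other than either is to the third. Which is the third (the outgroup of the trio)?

Dromella

Character polarity is set by the outgroup: the derived state is whichever differs from the outgroup's state, so for III, IV the derived state is '-', and for the remaining characters it is '+'.
I (derived state '+') is shared by all ingroup taxa — unites the whole ingroup.
II: derived state '+' in Telellus only — an autapomorphy, so it tells us nothing about relationships among taxa.
Only Dromella and Telellus show the derived state '-' for III, supporting them as a clade.
IV: derived state '-' in Ophiaria and Ornithana only — synapomorphy for {Ophiaria, Ornithana}.
V: derived state '+' in Dromella only — an autapomorphy, so it tells us nothing about relationships among taxa.
Most parsimonious ingroup topology: ((Ornithana,Ophiaria),(Telellus,Dromella)).
Ornithana and Ophiaria share a more recent common ancestor with each other than either does with Dromella, so Dromella is the least closely related of the three.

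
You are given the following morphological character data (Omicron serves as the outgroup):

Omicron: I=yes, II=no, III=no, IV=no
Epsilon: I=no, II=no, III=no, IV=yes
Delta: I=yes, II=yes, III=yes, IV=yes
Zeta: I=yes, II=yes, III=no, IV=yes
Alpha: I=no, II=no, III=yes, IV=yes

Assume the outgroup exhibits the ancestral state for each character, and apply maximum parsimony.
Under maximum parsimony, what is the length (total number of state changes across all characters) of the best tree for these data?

Character polarity is set by the outgroup: the derived state is whichever differs from the outgroup's state, so for I the derived state is 'no', and for the remaining characters it is 'yes'.
Only Alpha and Epsilon show the derived state 'no' for I, supporting them as a clade.
II (derived state 'yes') is shared by Delta and Zeta — a synapomorphy uniting that clade.
III groups Alpha and Delta, which is incompatible with the clades supported by the remaining characters; treating it as convergent (homoplasy) costs fewer steps than any alternative tree.
All ingroup taxa share the derived state 'yes' for IV; it defines the ingroup but does not resolve relationships within it.
Most parsimonious ingroup topology: ((Epsilon,Alpha),(Delta,Zeta)).
Changes per character on this tree: I: 1; II: 1; III: 2; IV: 1.
Total = 5.

5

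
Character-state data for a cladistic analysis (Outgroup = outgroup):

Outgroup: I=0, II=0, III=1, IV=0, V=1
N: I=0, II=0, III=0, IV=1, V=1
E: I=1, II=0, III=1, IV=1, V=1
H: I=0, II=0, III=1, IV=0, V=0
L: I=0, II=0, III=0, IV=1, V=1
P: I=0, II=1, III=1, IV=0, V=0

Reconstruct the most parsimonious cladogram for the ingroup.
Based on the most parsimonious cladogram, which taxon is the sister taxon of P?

Character polarity is set by the outgroup: the derived state is whichever differs from the outgroup's state, so for III, V the derived state is '0', and for the remaining characters it is '1'.
I: derived state '1' in E only — an autapomorphy, so it tells us nothing about relationships among taxa.
II (derived state '1') is unique to P (autapomorphy; uninformative for grouping).
Only L and N show the derived state '0' for III, supporting them as a clade.
IV: derived state '1' in E, L, and N only — synapomorphy for {E, L, N}.
V: derived state '0' in H and P only — synapomorphy for {H, P}.
Most parsimonious ingroup topology: (((N,L),E),(H,P)).
P and H form a cherry on this tree, so they are sister taxa.

H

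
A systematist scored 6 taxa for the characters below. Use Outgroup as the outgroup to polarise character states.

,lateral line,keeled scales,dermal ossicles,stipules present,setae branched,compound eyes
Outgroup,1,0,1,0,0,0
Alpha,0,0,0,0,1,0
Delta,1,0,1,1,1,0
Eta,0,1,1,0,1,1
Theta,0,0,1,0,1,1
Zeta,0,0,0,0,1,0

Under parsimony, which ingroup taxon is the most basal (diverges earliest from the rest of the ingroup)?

Character polarity is set by the outgroup: the derived state is whichever differs from the outgroup's state, so for lateral line, dermal ossicles the derived state is '0', and for the remaining characters it is '1'.
Only Alpha, Eta, Theta, and Zeta show the derived state '0' for lateral line, supporting them as a clade.
keeled scales: derived state '1' in Eta only — an autapomorphy, so it tells us nothing about relationships among taxa.
dermal ossicles: derived state '0' in Alpha and Zeta only — synapomorphy for {Alpha, Zeta}.
stipules present: derived state '1' in Delta only — an autapomorphy, so it tells us nothing about relationships among taxa.
setae branched (derived state '1') is shared by all ingroup taxa — unites the whole ingroup.
compound eyes (derived state '1') is shared by Eta and Theta — a synapomorphy uniting that clade.
Most parsimonious ingroup topology: (((Alpha,Zeta),(Eta,Theta)),Delta).
Delta is sister to the clade containing all other ingroup taxa, so it is the earliest-diverging (most basal) ingroup lineage.

Delta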